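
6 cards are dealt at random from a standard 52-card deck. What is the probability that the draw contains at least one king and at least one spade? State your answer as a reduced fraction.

There are C(52,6) = 20358520 possible draws.
By inclusion-exclusion on the complements, draws missing all kings or all spades: C(48,6) + C(39,6) − C(36,6) = 12271512 + 3262623 − 1947792 = 13586343.
So draws with at least one of each: 20358520 − 13586343 = 6772177, probability 6772177/20358520.

6772177/20358520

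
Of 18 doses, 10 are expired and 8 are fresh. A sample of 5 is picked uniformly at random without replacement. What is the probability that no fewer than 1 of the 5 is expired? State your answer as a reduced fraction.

152/153

There are C(18,5) = 8568 ways to choose the 5.
The complement is all 5 are fresh: C(8,5) = 56.
Probability = 1 − 56/8568 = 8512/8568 = 152/153.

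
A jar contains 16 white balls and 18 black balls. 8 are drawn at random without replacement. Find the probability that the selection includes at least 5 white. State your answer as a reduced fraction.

16367/59334

There are C(34,8) = 18156204 ways to choose the 8.
Favorable selections (at least 5 white): C(16,5)·C(18,3) + C(16,6)·C(18,2) + C(16,7)·C(18,1) + C(16,8)·C(18,0) = 3564288 + 1225224 + 205920 + 12870 = 5008302.
Probability = 5008302/18156204 = 16367/59334.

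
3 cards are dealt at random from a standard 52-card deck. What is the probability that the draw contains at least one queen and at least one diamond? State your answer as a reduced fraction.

There are C(52,3) = 22100 possible draws.
By inclusion-exclusion on the complements, draws missing all queens or all diamonds: C(48,3) + C(39,3) − C(36,3) = 17296 + 9139 − 7140 = 19295.
So draws with at least one of each: 22100 − 19295 = 2805, probability 2805/22100 = 33/260.

33/260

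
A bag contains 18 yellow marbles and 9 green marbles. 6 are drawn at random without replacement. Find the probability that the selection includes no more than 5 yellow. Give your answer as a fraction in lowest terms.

3557/3795

There are C(27,6) = 296010 ways to choose the 6.
The complement is exactly 6 yellow: C(18,6)·C(9,0) = 18564.
Probability = 1 − 18564/296010 = 277446/296010 = 3557/3795.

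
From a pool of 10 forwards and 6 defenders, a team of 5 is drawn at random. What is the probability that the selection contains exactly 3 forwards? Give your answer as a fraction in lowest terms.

The sample space is all 5-subsets of the 16: C(16,5) = 4368.
Selections with exactly 3 forwards: choose 3 of the 10 forwards and 2 of the 6 defenders, C(10,3)·C(6,2) = 120·15 = 1800.
Probability = 1800/4368 = 75/182.

75/182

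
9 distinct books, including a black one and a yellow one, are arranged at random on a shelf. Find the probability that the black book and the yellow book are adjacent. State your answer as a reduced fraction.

There are 9! = 362880 arrangements.
Treat the black book and the yellow book as a block: 8! arrangements of the blocks × 2 orders within the block = 2·40320 = 80640.
Probability = 80640/362880 = 2/9.

2/9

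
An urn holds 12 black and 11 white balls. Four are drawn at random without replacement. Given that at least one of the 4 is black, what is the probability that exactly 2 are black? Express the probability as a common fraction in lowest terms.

Work in counts. Selections with at least one black: C(23,4) − C(11,4) = 8855 − 330 = 8525.
Of those, selections where exactly 2 are black: C(12,2)·C(11,2) = 66·55 = 3630.
Conditional probability = 3630/8525 = 66/155.

66/155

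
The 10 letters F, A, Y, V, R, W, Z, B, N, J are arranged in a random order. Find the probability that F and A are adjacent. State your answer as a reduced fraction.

There are 10! = 3628800 arrangements.
Treat F and A as a block: 9! arrangements of the blocks × 2 orders within the block = 2·362880 = 725760.
Probability = 725760/3628800 = 1/5.

1/5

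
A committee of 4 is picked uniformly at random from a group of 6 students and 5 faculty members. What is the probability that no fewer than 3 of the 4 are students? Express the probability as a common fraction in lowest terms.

23/66

There are C(11,4) = 330 ways to choose the 4.
Favorable selections (no fewer than 3 students): C(6,3)·C(5,1) + C(6,4)·C(5,0) = 100 + 15 = 115.
Probability = 115/330 = 23/66.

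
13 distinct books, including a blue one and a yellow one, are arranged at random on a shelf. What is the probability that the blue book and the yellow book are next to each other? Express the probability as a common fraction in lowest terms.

2/13

There are 13! = 6227020800 arrangements.
Treat the blue book and the yellow book as a block: 12! arrangements of the blocks × 2 orders within the block = 2·479001600 = 958003200.
Probability = 958003200/6227020800 = 2/13.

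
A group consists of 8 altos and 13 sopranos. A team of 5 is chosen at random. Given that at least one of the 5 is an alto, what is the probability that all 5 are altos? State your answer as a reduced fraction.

Work in counts. Selections with at least one alto: C(21,5) − C(13,5) = 20349 − 1287 = 19062.
Of those, selections where all 5 are altos: C(8,5) = 56.
Conditional probability = 56/19062 = 28/9531.

28/9531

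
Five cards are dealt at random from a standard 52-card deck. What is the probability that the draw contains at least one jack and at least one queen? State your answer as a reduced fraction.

There are C(52,5) = 2598960 possible draws.
By inclusion-exclusion on the complements, draws missing all jacks or all queens: C(48,5) + C(48,5) − C(44,5) = 1712304 + 1712304 − 1086008 = 2338600.
So draws with at least one of each: 2598960 − 2338600 = 260360, probability 260360/2598960 = 6509/64974.

6509/64974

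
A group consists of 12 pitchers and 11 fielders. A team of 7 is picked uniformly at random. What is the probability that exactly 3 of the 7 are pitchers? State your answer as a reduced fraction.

2200/7429

Total number of selections: C(23,7) = 245157.
Selections with exactly 3 pitchers: choose 3 of the 12 pitchers and 4 of the 11 fielders, C(12,3)·C(11,4) = 220·330 = 72600.
Probability = 72600/245157 = 2200/7429.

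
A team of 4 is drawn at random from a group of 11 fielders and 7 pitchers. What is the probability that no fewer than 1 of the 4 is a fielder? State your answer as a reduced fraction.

605/612

There are C(18,4) = 3060 ways to choose the 4.
The complement is all 4 are pitchers: C(7,4) = 35.
Probability = 1 − 35/3060 = 3025/3060 = 605/612.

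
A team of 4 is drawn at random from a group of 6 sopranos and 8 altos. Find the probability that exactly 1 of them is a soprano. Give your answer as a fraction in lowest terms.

48/143

Total number of selections: C(14,4) = 1001.
Selections with exactly 1 soprano: choose 1 of the 6 sopranos and 3 of the 8 altos, C(6,1)·C(8,3) = 6·56 = 336.
Probability = 336/1001 = 48/143.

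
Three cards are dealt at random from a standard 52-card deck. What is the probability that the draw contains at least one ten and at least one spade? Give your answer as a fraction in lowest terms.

There are C(52,3) = 22100 possible draws.
By inclusion-exclusion on the complements, draws missing all tens or all spades: C(48,3) + C(39,3) − C(36,3) = 17296 + 9139 − 7140 = 19295.
So draws with at least one of each: 22100 − 19295 = 2805, probability 2805/22100 = 33/260.

33/260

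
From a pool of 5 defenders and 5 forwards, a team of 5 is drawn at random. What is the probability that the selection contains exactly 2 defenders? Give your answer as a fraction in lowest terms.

25/63

The sample space is all 5-subsets of the 10: C(10,5) = 252.
Selections with exactly 2 defenders: choose 2 of the 5 defenders and 3 of the 5 forwards, C(5,2)·C(5,3) = 10·10 = 100.
Probability = 100/252 = 25/63.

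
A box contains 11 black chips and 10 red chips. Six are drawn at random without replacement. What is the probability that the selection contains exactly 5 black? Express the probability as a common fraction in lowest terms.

55/646

Total number of selections: C(21,6) = 54264.
Selections with exactly 5 black: choose 5 of the 11 black and 1 of the 10 red, C(11,5)·C(10,1) = 462·10 = 4620.
Probability = 4620/54264 = 55/646.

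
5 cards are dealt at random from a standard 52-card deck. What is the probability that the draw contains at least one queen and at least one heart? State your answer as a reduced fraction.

There are C(52,5) = 2598960 possible draws.
By inclusion-exclusion on the complements, draws missing all queens or all hearts: C(48,5) + C(39,5) − C(36,5) = 1712304 + 575757 − 376992 = 1911069.
So draws with at least one of each: 2598960 − 1911069 = 687891, probability 687891/2598960 = 229297/866320.

229297/866320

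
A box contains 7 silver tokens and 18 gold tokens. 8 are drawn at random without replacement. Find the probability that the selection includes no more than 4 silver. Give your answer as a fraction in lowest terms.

4726/4807

There are C(25,8) = 1081575 ways to choose the 8.
Count the complement (more than 4 silver): C(7,5)·C(18,3) + C(7,6)·C(18,2) + C(7,7)·C(18,1) = 17136 + 1071 + 18 = 18225.
Probability = 1 − 18225/1081575 = 1063350/1081575 = 4726/4807.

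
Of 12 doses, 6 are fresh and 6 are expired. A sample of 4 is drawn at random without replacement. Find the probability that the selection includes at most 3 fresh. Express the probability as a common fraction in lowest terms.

Total selections: C(12,4) = 495.
The complement is exactly 4 fresh: C(6,4)·C(6,0) = 15.
Probability = 1 − 15/495 = 480/495 = 32/33.

32/33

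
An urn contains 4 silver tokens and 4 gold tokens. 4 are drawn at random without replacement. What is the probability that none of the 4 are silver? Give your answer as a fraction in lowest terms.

1/70

There are C(8,4) = 70 possible selections.
Selections with no silver (all gold): C(4,4) = 1.
Probability = 1/70.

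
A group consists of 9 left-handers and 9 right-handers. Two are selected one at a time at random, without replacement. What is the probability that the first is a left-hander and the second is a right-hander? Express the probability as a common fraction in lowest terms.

9/34

Multiply the conditional probabilities at each draw: 9/18 · 9/17 = 81/306 = 9/34.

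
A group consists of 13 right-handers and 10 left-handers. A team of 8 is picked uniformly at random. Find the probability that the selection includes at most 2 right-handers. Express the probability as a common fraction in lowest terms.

Total selections: C(23,8) = 490314.
Favorable selections (at most 2 right-handers): C(13,0)·C(10,8) + C(13,1)·C(10,7) + C(13,2)·C(10,6) = 45 + 1560 + 16380 = 17985.
Probability = 17985/490314 = 545/14858.

545/14858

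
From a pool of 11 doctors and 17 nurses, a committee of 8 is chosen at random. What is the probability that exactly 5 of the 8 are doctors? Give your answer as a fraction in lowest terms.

Total number of selections: C(28,8) = 3108105.
Selections with exactly 5 doctors: choose 5 of the 11 doctors and 3 of the 17 nurses, C(11,5)·C(17,3) = 462·680 = 314160.
Probability = 314160/3108105 = 272/2691.

272/2691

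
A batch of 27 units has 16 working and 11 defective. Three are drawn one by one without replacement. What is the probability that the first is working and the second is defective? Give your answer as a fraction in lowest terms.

88/351

Multiply the conditional probabilities at each draw: 16/27 · 11/26 = 176/702 = 88/351.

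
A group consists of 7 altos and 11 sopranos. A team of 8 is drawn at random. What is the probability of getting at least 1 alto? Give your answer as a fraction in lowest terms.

1321/1326

Total selections: C(18,8) = 43758.
The complement is all 8 are sopranos: C(11,8) = 165.
Probability = 1 − 165/43758 = 43593/43758 = 1321/1326.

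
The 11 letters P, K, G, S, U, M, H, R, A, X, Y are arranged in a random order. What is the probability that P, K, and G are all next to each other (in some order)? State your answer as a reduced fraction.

3/55

There are 11! = 39916800 arrangements.
Treat the three as one block: 9! placements × 3! orders within the block = 362880·6 = 2177280.
Probability = 2177280/39916800 = 3/55.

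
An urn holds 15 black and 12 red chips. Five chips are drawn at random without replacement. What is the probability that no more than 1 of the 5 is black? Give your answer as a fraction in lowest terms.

913/8970

Total selections: C(27,5) = 80730.
Favorable selections (no more than 1 black): C(15,0)·C(12,5) + C(15,1)·C(12,4) = 792 + 7425 = 8217.
Probability = 8217/80730 = 913/8970.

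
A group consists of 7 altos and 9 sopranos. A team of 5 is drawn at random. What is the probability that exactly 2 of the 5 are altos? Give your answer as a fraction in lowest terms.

The sample space is all 5-subsets of the 16: C(16,5) = 4368.
Selections with exactly 2 altos: choose 2 of the 7 altos and 3 of the 9 sopranos, C(7,2)·C(9,3) = 21·84 = 1764.
Probability = 1764/4368 = 21/52.

21/52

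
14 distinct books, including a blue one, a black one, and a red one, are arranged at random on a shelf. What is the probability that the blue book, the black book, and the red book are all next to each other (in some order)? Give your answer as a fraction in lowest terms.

3/91

There are 14! = 87178291200 arrangements.
Treat the three as one block: 12! placements × 3! orders within the block = 479001600·6 = 2874009600.
Probability = 2874009600/87178291200 = 3/91.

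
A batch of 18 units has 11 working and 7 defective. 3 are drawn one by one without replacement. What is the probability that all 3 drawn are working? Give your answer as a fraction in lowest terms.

Multiply the conditional probabilities at each draw: 11/18 · 10/17 · 9/16 = 990/4896 = 55/272.

55/272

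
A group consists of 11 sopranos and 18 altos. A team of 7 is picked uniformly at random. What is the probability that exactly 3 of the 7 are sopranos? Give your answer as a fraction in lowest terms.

2805/8671

Total number of selections: C(29,7) = 1560780.
Selections with exactly 3 sopranos: choose 3 of the 11 sopranos and 4 of the 18 altos, C(11,3)·C(18,4) = 165·3060 = 504900.
Probability = 504900/1560780 = 2805/8671.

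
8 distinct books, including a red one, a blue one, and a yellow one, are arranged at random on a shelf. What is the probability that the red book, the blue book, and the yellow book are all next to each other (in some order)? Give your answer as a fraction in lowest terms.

3/28

There are 8! = 40320 arrangements.
Treat the three as one block: 6! placements × 3! orders within the block = 720·6 = 4320.
Probability = 4320/40320 = 3/28.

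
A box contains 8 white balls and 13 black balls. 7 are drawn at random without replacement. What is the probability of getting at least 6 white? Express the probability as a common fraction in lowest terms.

31/9690

There are C(21,7) = 116280 ways to choose the 7.
Favorable selections (at least 6 white): C(8,6)·C(13,1) + C(8,7)·C(13,0) = 364 + 8 = 372.
Probability = 372/116280 = 31/9690.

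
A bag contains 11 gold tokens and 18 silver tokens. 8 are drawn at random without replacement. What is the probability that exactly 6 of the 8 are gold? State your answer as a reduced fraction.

714/43355

Total number of selections: C(29,8) = 4292145.
Selections with exactly 6 gold: choose 6 of the 11 gold and 2 of the 18 silver, C(11,6)·C(18,2) = 462·153 = 70686.
Probability = 70686/4292145 = 714/43355.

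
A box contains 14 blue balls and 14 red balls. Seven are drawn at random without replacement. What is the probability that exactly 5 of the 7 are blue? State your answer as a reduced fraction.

There are C(28,7) = 1184040 ways to choose 7 from 28.
Selections with exactly 5 blue: choose 5 of the 14 blue and 2 of the 14 red, C(14,5)·C(14,2) = 2002·91 = 182182.
Probability = 182182/1184040 = 637/4140.

637/4140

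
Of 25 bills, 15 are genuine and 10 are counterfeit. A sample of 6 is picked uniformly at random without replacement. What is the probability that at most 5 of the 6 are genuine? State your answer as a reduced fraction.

447/460

There are C(25,6) = 177100 ways to choose the 6.
The complement is exactly 6 genuine: C(15,6)·C(10,0) = 5005.
Probability = 1 − 5005/177100 = 172095/177100 = 447/460.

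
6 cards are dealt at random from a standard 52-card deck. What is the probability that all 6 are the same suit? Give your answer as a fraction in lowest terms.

66/195755

There are C(52,6) = 20358520 possible 6-card hands.
Hands of one suit: 4 suits × C(13,6) = 4·1716 = 6864.
Probability = 6864/20358520 = 66/195755.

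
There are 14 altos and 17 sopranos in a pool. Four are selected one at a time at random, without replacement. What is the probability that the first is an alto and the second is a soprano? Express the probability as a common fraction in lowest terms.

119/465

Multiply the conditional probabilities at each draw: 14/31 · 17/30 = 238/930 = 119/465.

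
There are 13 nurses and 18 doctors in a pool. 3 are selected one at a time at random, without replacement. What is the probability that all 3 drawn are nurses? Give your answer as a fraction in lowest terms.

286/4495

Multiply the conditional probabilities at each draw: 13/31 · 12/30 · 11/29 = 1716/26970 = 286/4495.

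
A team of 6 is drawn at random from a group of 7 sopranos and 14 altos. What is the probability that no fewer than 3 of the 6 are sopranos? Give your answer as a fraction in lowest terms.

61/204

There are C(21,6) = 54264 ways to choose the 6.
Favorable selections (no fewer than 3 sopranos): C(7,3)·C(14,3) + C(7,4)·C(14,2) + C(7,5)·C(14,1) + C(7,6)·C(14,0) = 12740 + 3185 + 294 + 7 = 16226.
Probability = 16226/54264 = 61/204.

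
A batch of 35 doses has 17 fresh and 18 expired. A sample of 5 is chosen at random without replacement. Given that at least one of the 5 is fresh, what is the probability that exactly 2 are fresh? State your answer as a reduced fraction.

204/581

Work in counts. Selections with at least one fresh: C(35,5) − C(18,5) = 324632 − 8568 = 316064.
Of those, selections where exactly 2 are fresh: C(17,2)·C(18,3) = 136·816 = 110976.
Conditional probability = 110976/316064 = 204/581.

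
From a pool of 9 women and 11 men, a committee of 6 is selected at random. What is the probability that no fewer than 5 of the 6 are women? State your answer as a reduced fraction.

49/1292

Total selections: C(20,6) = 38760.
Favorable selections (no fewer than 5 women): C(9,5)·C(11,1) + C(9,6)·C(11,0) = 1386 + 84 = 1470.
Probability = 1470/38760 = 49/1292.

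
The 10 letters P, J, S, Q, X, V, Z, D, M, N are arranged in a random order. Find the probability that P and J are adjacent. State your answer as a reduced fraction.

There are 10! = 3628800 arrangements.
Treat P and J as a block: 9! arrangements of the blocks × 2 orders within the block = 2·362880 = 725760.
Probability = 725760/3628800 = 1/5.

1/5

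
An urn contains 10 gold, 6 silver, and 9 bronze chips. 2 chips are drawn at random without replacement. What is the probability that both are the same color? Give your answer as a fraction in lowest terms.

8/25

There are C(25,2) = 300 ways to draw 2 chips.
All same color: C(10,2) + C(6,2) + C(9,2) = 45 + 15 + 36 = 96.
Probability = 96/300 = 8/25.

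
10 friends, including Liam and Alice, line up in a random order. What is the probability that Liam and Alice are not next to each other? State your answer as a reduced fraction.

There are 10! = 3628800 arrangements.
Arrangements with Liam and Alice adjacent: 2·9! = 725760.
So not adjacent: 3628800 − 725760 = 2903040, probability 2903040/3628800 = 4/5.

4/5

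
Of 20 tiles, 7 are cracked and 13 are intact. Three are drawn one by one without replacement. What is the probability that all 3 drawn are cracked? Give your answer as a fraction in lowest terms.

7/228

Multiply the conditional probabilities at each draw: 7/20 · 6/19 · 5/18 = 210/6840 = 7/228.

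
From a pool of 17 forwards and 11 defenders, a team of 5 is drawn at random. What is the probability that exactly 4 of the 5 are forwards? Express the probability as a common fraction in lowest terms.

There are C(28,5) = 98280 ways to choose 5 from 28.
Selections with exactly 4 forwards: choose 4 of the 17 forwards and 1 of the 11 defenders, C(17,4)·C(11,1) = 2380·11 = 26180.
Probability = 26180/98280 = 187/702.

187/702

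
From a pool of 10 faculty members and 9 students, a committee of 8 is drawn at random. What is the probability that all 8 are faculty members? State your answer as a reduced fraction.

5/8398

There are C(19,8) = 75582 possible selections.
Selections with all faculty members: C(10,8) = 45.
Probability = 45/75582 = 5/8398.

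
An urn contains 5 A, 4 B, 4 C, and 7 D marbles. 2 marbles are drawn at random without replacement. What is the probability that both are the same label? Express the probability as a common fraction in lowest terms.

43/190

There are C(20,2) = 190 ways to draw 2 marbles.
All same label: C(5,2) + C(4,2) + C(4,2) + C(7,2) = 10 + 6 + 6 + 21 = 43.
Probability = 43/190.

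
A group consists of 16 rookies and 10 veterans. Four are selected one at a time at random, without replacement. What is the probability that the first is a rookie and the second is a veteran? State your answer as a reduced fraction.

Multiply the conditional probabilities at each draw: 16/26 · 10/25 = 160/650 = 16/65.

16/65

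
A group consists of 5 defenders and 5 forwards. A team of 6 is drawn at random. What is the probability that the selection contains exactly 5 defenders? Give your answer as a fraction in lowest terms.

There are C(10,6) = 210 ways to choose 6 from 10.
Selections with exactly 5 defenders: choose 5 of the 5 defenders and 1 of the 5 forwards, C(5,5)·C(5,1) = 1·5 = 5.
Probability = 5/210 = 1/42.

1/42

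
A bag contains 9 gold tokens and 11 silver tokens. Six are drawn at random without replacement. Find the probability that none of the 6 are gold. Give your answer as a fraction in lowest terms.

77/6460

There are C(20,6) = 38760 possible selections.
Selections with no gold (all silver): C(11,6) = 462.
Probability = 462/38760 = 77/6460.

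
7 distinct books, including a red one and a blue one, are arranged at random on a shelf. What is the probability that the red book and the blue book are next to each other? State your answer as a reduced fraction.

There are 7! = 5040 arrangements.
Treat the red book and the blue book as a block: 6! arrangements of the blocks × 2 orders within the block = 2·720 = 1440.
Probability = 1440/5040 = 2/7.

2/7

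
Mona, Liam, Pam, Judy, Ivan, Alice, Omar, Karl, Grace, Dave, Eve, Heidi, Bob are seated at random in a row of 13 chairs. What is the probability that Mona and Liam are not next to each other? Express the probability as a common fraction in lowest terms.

There are 13! = 6227020800 arrangements.
Arrangements with Mona and Liam adjacent: 2·12! = 958003200.
So not adjacent: 6227020800 − 958003200 = 5269017600, probability 5269017600/6227020800 = 11/13.

11/13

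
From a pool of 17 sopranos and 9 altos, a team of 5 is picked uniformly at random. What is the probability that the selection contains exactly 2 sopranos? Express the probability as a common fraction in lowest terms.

2856/16445

Total number of selections: C(26,5) = 65780.
Selections with exactly 2 sopranos: choose 2 of the 17 sopranos and 3 of the 9 altos, C(17,2)·C(9,3) = 136·84 = 11424.
Probability = 11424/65780 = 2856/16445.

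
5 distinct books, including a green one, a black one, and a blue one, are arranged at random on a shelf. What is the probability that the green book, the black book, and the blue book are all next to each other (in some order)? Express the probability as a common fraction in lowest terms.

There are 5! = 120 arrangements.
Treat the three as one block: 3! placements × 3! orders within the block = 6·6 = 36.
Probability = 36/120 = 3/10.

3/10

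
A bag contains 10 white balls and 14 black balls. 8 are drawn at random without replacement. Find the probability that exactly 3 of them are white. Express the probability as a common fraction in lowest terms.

There are C(24,8) = 735471 ways to choose 8 from 24.
Selections with exactly 3 white: choose 3 of the 10 white and 5 of the 14 black, C(10,3)·C(14,5) = 120·2002 = 240240.
Probability = 240240/735471 = 7280/22287.

7280/22287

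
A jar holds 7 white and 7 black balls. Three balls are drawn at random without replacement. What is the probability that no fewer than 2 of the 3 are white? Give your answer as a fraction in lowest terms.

There are C(14,3) = 364 ways to choose the 3.
Favorable selections (no fewer than 2 white): C(7,2)·C(7,1) + C(7,3)·C(7,0) = 147 + 35 = 182.
Probability = 182/364 = 1/2.

1/2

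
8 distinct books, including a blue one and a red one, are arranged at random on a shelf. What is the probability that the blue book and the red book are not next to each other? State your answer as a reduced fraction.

There are 8! = 40320 arrangements.
Arrangements with the blue book and the red book adjacent: 2·7! = 10080.
So not adjacent: 40320 − 10080 = 30240, probability 30240/40320 = 3/4.

3/4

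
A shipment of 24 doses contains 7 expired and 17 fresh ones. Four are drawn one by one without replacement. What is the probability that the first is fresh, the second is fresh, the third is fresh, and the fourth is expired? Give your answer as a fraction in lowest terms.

Multiply the conditional probabilities at each draw: 17/24 · 16/23 · 15/22 · 7/21 = 28560/255024 = 85/759.

85/759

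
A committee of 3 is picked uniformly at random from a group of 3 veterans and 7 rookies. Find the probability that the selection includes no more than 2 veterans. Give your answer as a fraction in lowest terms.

119/120

There are C(10,3) = 120 ways to choose the 3.
Favorable selections (no more than 2 veterans): C(3,0)·C(7,3) + C(3,1)·C(7,2) + C(3,2)·C(7,1) = 35 + 63 + 21 = 119.
Probability = 119/120.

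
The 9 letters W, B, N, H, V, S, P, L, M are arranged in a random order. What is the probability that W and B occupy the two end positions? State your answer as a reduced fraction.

1/36

There are 9! = 362880 arrangements.
Place W and B at the ends in 2 ways, arrange the remaining 7 in 7! = 5040 ways: 2·5040 = 10080.
Probability = 10080/362880 = 1/36.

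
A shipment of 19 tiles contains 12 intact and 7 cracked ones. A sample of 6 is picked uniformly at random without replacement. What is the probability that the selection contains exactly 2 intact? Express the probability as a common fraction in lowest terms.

The sample space is all 6-subsets of the 19: C(19,6) = 27132.
Selections with exactly 2 intact: choose 2 of the 12 intact and 4 of the 7 cracked, C(12,2)·C(7,4) = 66·35 = 2310.
Probability = 2310/27132 = 55/646.

55/646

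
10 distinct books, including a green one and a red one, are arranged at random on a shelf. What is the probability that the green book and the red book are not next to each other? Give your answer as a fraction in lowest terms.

There are 10! = 3628800 arrangements.
Arrangements with the green book and the red book adjacent: 2·9! = 725760.
So not adjacent: 3628800 − 725760 = 2903040, probability 2903040/3628800 = 4/5.

4/5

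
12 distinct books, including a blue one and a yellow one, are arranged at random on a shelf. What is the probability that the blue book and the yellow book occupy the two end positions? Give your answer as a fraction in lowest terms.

1/66

There are 12! = 479001600 arrangements.
Place the blue book and the yellow book at the ends in 2 ways, arrange the remaining 10 in 10! = 3628800 ways: 2·3628800 = 7257600.
Probability = 7257600/479001600 = 1/66.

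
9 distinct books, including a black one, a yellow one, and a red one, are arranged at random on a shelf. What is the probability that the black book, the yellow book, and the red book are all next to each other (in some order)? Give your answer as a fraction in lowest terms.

1/12

There are 9! = 362880 arrangements.
Treat the three as one block: 7! placements × 3! orders within the block = 5040·6 = 30240.
Probability = 30240/362880 = 1/12.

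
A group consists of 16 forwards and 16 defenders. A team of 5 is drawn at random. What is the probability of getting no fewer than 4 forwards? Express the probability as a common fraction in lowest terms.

299/1798

There are C(32,5) = 201376 ways to choose the 5.
Favorable selections (no fewer than 4 forwards): C(16,4)·C(16,1) + C(16,5)·C(16,0) = 29120 + 4368 = 33488.
Probability = 33488/201376 = 299/1798.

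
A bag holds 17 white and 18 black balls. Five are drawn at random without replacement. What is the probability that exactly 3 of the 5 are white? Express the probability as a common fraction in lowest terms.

765/2387

There are C(35,5) = 324632 ways to choose 5 from 35.
Selections with exactly 3 white: choose 3 of the 17 white and 2 of the 18 black, C(17,3)·C(18,2) = 680·153 = 104040.
Probability = 104040/324632 = 765/2387.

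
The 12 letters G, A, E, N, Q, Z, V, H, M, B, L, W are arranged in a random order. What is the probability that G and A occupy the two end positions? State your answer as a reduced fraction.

1/66

There are 12! = 479001600 arrangements.
Place G and A at the ends in 2 ways, arrange the remaining 10 in 10! = 3628800 ways: 2·3628800 = 7257600.
Probability = 7257600/479001600 = 1/66.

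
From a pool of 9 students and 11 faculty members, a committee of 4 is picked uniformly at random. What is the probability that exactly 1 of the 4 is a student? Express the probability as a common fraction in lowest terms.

99/323

The sample space is all 4-subsets of the 20: C(20,4) = 4845.
Selections with exactly 1 student: choose 1 of the 9 students and 3 of the 11 faculty members, C(9,1)·C(11,3) = 9·165 = 1485.
Probability = 1485/4845 = 99/323.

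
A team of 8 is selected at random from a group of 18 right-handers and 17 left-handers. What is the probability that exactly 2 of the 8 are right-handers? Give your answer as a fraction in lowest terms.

3978/49445

Total number of selections: C(35,8) = 23535820.
Selections with exactly 2 right-handers: choose 2 of the 18 right-handers and 6 of the 17 left-handers, C(18,2)·C(17,6) = 153·12376 = 1893528.
Probability = 1893528/23535820 = 3978/49445.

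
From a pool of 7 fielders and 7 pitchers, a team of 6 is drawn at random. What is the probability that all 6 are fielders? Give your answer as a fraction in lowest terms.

There are C(14,6) = 3003 possible selections.
Selections with all fielders: C(7,6) = 7.
Probability = 7/3003 = 1/429.

1/429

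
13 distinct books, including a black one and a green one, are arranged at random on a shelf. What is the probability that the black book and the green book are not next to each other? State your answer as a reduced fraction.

There are 13! = 6227020800 arrangements.
Arrangements with the black book and the green book adjacent: 2·12! = 958003200.
So not adjacent: 6227020800 − 958003200 = 5269017600, probability 5269017600/6227020800 = 11/13.

11/13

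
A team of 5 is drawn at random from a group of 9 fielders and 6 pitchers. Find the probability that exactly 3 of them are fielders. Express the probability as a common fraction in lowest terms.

60/143

There are C(15,5) = 3003 ways to choose 5 from 15.
Selections with exactly 3 fielders: choose 3 of the 9 fielders and 2 of the 6 pitchers, C(9,3)·C(6,2) = 84·15 = 1260.
Probability = 1260/3003 = 60/143.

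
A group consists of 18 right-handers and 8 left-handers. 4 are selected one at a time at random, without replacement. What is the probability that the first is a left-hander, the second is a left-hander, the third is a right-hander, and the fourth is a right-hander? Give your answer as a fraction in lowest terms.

357/7475

Multiply the conditional probabilities at each draw: 8/26 · 7/25 · 18/24 · 17/23 = 17136/358800 = 357/7475.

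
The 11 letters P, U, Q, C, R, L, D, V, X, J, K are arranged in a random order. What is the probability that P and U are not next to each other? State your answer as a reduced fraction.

There are 11! = 39916800 arrangements.
Arrangements with P and U adjacent: 2·10! = 7257600.
So not adjacent: 39916800 − 7257600 = 32659200, probability 32659200/39916800 = 9/11.

9/11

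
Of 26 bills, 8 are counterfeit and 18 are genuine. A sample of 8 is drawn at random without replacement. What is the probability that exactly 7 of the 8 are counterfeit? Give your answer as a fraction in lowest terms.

144/1562275

The sample space is all 8-subsets of the 26: C(26,8) = 1562275.
Selections with exactly 7 counterfeit: choose 7 of the 8 counterfeit and 1 of the 18 genuine, C(8,7)·C(18,1) = 8·18 = 144.
Probability = 144/1562275.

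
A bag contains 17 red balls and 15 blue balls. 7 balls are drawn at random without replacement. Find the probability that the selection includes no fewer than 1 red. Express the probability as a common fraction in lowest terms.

28713/28768

Total selections: C(32,7) = 3365856.
Favorable selections (no fewer than 1 red): C(17,1)·C(15,6) + C(17,2)·C(15,5) + C(17,3)·C(15,4) + C(17,4)·C(15,3) + C(17,5)·C(15,2) + C(17,6)·C(15,1) + C(17,7)·C(15,0) = 85085 + 408408 + 928200 + 1082900 + 649740 + 185640 + 19448 = 3359421.
Probability = 3359421/3365856 = 28713/28768.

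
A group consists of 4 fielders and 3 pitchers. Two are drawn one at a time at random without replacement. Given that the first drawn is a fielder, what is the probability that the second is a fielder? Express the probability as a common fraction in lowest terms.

1/2

After removing one fielder, 6 remain: 3 fielders and 3 pitchers.
So the probability the next is a fielder is 3/6 = 1/2.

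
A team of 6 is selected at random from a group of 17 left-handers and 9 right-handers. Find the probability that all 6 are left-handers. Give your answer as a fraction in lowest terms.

There are C(26,6) = 230230 possible selections.
Selections with all left-handers: C(17,6) = 12376.
Probability = 12376/230230 = 68/1265.

68/1265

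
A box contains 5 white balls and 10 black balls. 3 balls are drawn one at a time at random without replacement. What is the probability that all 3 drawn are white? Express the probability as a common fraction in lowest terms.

Multiply the conditional probabilities at each draw: 5/15 · 4/14 · 3/13 = 60/2730 = 2/91.

2/91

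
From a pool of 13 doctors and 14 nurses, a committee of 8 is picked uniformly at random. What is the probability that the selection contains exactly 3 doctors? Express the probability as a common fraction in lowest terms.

4004/15525

The sample space is all 8-subsets of the 27: C(27,8) = 2220075.
Selections with exactly 3 doctors: choose 3 of the 13 doctors and 5 of the 14 nurses, C(13,3)·C(14,5) = 286·2002 = 572572.
Probability = 572572/2220075 = 4004/15525.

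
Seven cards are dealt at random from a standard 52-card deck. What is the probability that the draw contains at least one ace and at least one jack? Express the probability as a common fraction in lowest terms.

3105873/16723070

There are C(52,7) = 133784560 possible draws.
By inclusion-exclusion on the complements, draws missing all aces or all jacks: C(48,7) + C(48,7) − C(44,7) = 73629072 + 73629072 − 38320568 = 108937576.
So draws with at least one of each: 133784560 − 108937576 = 24846984, probability 24846984/133784560 = 3105873/16723070.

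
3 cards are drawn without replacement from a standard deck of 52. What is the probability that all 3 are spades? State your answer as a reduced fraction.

There are C(52,3) = 22100 possible 3-card hands.
Hands that are all spades: C(13,3) = 286.
Probability = 286/22100 = 11/850.

11/850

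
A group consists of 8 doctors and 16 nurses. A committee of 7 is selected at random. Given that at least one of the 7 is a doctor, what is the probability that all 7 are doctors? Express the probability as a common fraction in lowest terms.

Work in counts. Selections with at least one doctor: C(24,7) − C(16,7) = 346104 − 11440 = 334664.
Of those, selections where all 7 are doctors: C(8,7) = 8.
Conditional probability = 8/334664 = 1/41833.

1/41833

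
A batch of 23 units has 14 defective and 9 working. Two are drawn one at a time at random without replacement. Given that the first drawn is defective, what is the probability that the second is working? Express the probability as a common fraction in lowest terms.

After removing one defective, 22 remain: 13 defective and 9 working.
So the probability the next is working is 9/22.

9/22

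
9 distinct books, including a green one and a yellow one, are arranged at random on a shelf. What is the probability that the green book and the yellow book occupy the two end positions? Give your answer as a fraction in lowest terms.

1/36

There are 9! = 362880 arrangements.
Place the green book and the yellow book at the ends in 2 ways, arrange the remaining 7 in 7! = 5040 ways: 2·5040 = 10080.
Probability = 10080/362880 = 1/36.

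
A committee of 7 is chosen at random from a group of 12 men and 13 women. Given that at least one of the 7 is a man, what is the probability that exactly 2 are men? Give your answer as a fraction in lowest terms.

3861/21772

Work in counts. Selections with at least one man: C(25,7) − C(13,7) = 480700 − 1716 = 478984.
Of those, selections where exactly 2 are men: C(12,2)·C(13,5) = 66·1287 = 84942.
Conditional probability = 84942/478984 = 3861/21772.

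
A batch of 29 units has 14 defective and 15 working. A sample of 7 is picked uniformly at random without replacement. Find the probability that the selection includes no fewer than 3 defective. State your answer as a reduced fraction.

46577/60030

There are C(29,7) = 1560780 ways to choose the 7.
Count the complement (fewer than 3 defective): C(14,0)·C(15,7) + C(14,1)·C(15,6) + C(14,2)·C(15,5) = 6435 + 70070 + 273273 = 349778.
Probability = 1 − 349778/1560780 = 1211002/1560780 = 46577/60030.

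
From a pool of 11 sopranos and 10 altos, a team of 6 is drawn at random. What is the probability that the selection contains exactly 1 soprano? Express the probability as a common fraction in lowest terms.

The sample space is all 6-subsets of the 21: C(21,6) = 54264.
Selections with exactly 1 soprano: choose 1 of the 11 sopranos and 5 of the 10 altos, C(11,1)·C(10,5) = 11·252 = 2772.
Probability = 2772/54264 = 33/646.

33/646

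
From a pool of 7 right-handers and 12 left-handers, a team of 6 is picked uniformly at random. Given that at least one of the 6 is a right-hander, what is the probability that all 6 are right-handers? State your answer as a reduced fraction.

Work in counts. Selections with at least one right-hander: C(19,6) − C(12,6) = 27132 − 924 = 26208.
Of those, selections where all 6 are right-handers: C(7,6) = 7.
Conditional probability = 7/26208 = 1/3744.

1/3744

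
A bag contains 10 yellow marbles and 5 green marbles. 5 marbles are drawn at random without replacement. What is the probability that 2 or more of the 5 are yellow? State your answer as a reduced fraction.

984/1001

Total selections: C(15,5) = 3003.
Count the complement (fewer than 2 yellow): C(10,0)·C(5,5) + C(10,1)·C(5,4) = 1 + 50 = 51.
Probability = 1 − 51/3003 = 2952/3003 = 984/1001.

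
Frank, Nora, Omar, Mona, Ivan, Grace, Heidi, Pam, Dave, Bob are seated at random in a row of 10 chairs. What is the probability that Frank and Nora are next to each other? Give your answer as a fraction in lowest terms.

There are 10! = 3628800 arrangements.
Treat Frank and Nora as a block: 9! arrangements of the blocks × 2 orders within the block = 2·362880 = 725760.
Probability = 725760/3628800 = 1/5.

1/5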